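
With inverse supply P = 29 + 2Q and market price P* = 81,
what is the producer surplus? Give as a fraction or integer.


Minimum supply price (at Q=0): P_min = 29
Quantity supplied at P* = 81:
Q* = (81 - 29)/2 = 26
PS = (1/2) * Q* * (P* - P_min)
PS = (1/2) * 26 * (81 - 29)
PS = (1/2) * 26 * 52 = 676

676


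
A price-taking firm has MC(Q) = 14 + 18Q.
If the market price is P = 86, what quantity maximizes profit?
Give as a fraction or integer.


In perfect competition, profit is maximized where P = MC.
86 = 14 + 18Q
72 = 18Q
Q* = 72/18 = 4

4


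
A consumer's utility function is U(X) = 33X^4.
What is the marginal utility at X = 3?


MU = dU/dX = 33*4*X^(4-1)
MU = 132*X^3
At X = 3:
MU = 132 * 3^3
MU = 132 * 27 = 3564

3564


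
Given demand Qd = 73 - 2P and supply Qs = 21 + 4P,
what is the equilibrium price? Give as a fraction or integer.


At equilibrium, Qd = Qs.
73 - 2P = 21 + 4P
73 - 21 = 2P + 4P
52 = 6P
P* = 52/6 = 26/3

26/3


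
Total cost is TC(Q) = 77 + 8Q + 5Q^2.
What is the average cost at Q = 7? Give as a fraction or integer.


TC(7) = 77 + 8*7 + 5*7^2
TC(7) = 77 + 56 + 245 = 378
AC = TC/Q = 378/7 = 54

54


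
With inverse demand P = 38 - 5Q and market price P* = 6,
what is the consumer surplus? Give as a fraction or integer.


Maximum willingness to pay (at Q=0): P_max = 38
Quantity demanded at P* = 6:
Q* = (38 - 6)/5 = 32/5
CS = (1/2) * Q* * (P_max - P*)
CS = (1/2) * 32/5 * (38 - 6)
CS = (1/2) * 32/5 * 32 = 512/5

512/5


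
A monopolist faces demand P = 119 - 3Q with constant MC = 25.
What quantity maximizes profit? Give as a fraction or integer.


TR = P*Q = (119 - 3Q)Q = 119Q - 3Q^2
MR = dTR/dQ = 119 - 6Q
Set MR = MC:
119 - 6Q = 25
94 = 6Q
Q* = 94/6 = 47/3

47/3


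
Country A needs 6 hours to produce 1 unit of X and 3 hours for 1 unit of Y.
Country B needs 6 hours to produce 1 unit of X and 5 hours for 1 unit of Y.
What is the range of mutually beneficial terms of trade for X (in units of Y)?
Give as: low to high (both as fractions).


Opportunity cost of X for Country A = hours_X / hours_Y = 6/3 = 2 units of Y
Opportunity cost of X for Country B = hours_X / hours_Y = 6/5 = 6/5 units of Y
Terms of trade must be between the two opportunity costs.
Range: 6/5 to 2

6/5 to 2


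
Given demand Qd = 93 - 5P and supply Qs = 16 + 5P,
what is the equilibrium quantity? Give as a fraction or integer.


First find equilibrium price:
93 - 5P = 16 + 5P
P* = 77/10 = 77/10
Then substitute into demand:
Q* = 93 - 5 * 77/10 = 109/2

109/2


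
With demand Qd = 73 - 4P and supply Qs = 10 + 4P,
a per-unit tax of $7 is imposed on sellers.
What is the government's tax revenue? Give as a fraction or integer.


With tax on sellers, new supply: Qs' = 10 + 4(P - 7)
= 4P - 18
New equilibrium quantity:
Q_new = 55/2
Tax revenue = tax * Q_new = 7 * 55/2 = 385/2

385/2


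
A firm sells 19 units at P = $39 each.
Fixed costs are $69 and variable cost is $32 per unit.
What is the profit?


Total Revenue = P * Q = 39 * 19 = $741
Total Cost = FC + VC*Q = 69 + 32*19 = $677
Profit = TR - TC = 741 - 677 = $64

$64


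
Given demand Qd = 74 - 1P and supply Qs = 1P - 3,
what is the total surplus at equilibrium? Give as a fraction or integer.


Find equilibrium: 74 - 1P = 1P - 3
74 + 3 = 2P
P* = 77/2 = 77/2
Q* = 1*77/2 - 3 = 71/2
Inverse demand: P = 74 - Q/1, so P_max = 74
Inverse supply: P = 3 + Q/1, so P_min = 3
CS = (1/2) * 71/2 * (74 - 77/2) = 5041/8
PS = (1/2) * 71/2 * (77/2 - 3) = 5041/8
TS = CS + PS = 5041/8 + 5041/8 = 5041/4

5041/4


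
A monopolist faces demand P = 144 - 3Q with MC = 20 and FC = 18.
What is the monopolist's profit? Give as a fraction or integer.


MR = MC: 144 - 6Q = 20
Q* = 62/3
P* = 144 - 3*62/3 = 82
Profit = (P* - MC)*Q* - FC
= (82 - 20)*62/3 - 18
= 62*62/3 - 18
= 3844/3 - 18 = 3790/3

3790/3


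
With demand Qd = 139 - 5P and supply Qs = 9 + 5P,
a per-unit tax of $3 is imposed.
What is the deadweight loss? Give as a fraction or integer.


Pre-tax equilibrium quantity: Q* = 74
Post-tax equilibrium quantity: Q_tax = 133/2
Reduction in quantity: Q* - Q_tax = 15/2
DWL = (1/2) * tax * (Q* - Q_tax)
DWL = (1/2) * 3 * 15/2 = 45/4

45/4


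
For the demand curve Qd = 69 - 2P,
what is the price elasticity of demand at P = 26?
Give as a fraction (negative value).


dQ/dP = -2
At P = 26: Q = 69 - 2*26 = 17
E = (dQ/dP)(P/Q) = (-2)(26/17) = -52/17

-52/17


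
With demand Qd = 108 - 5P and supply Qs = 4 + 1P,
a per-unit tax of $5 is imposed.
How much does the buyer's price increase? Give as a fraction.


With a per-unit tax, the buyer's price increase depends on relative slopes.
Supply slope: d = 1, Demand slope: b = 5
Buyer's price increase = d * tax / (b + d)
= 1 * 5 / (5 + 1)
= 5 / 6 = 5/6

5/6


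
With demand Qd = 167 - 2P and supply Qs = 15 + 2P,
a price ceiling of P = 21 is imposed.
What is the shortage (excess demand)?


At P = 21:
Qd = 167 - 2*21 = 125
Qs = 15 + 2*21 = 57
Shortage = Qd - Qs = 125 - 57 = 68

68


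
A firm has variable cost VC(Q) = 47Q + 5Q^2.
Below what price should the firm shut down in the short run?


AVC(Q) = VC(Q)/Q = 47 + 5Q
AVC is increasing in Q, so minimum AVC is at Q -> 0+.
Min AVC = 47
The firm should shut down if P < 47.

47


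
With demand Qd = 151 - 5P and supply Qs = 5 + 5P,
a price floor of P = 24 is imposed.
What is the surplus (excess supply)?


At P = 24:
Qd = 151 - 5*24 = 31
Qs = 5 + 5*24 = 125
Surplus = Qs - Qd = 125 - 31 = 94

94


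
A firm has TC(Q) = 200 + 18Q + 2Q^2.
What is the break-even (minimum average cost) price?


AC(Q) = 200/Q + 18 + 2Q
To minimize: dAC/dQ = -200/Q^2 + 2 = 0
Q^2 = 200/2 = 100
Q* = 10
Min AC = 200/10 + 18 + 2*10
Min AC = 20 + 18 + 20 = 58

58


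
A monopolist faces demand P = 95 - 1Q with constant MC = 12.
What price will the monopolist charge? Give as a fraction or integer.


MR = 95 - 2Q
Set MR = MC: 95 - 2Q = 12
Q* = 83/2
Substitute into demand:
P* = 95 - 1*83/2 = 107/2

107/2


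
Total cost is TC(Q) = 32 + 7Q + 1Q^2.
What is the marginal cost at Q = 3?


MC = dTC/dQ = 7 + 2*1*Q
At Q = 3:
MC = 7 + 2*3
MC = 7 + 6 = 13

13


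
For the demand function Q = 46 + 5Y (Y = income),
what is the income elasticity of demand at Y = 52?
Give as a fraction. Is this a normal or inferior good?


dQ/dY = 5
At Y = 52: Q = 46 + 5*52 = 306
Ey = (dQ/dY)(Y/Q) = 5 * 52 / 306 = 130/153
Since Ey > 0, this is a normal good.

130/153 (normal good)


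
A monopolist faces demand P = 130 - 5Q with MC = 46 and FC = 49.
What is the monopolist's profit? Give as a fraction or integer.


MR = MC: 130 - 10Q = 46
Q* = 42/5
P* = 130 - 5*42/5 = 88
Profit = (P* - MC)*Q* - FC
= (88 - 46)*42/5 - 49
= 42*42/5 - 49
= 1764/5 - 49 = 1519/5

1519/5


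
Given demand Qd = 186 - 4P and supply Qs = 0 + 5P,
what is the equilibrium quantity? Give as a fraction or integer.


First find equilibrium price:
186 - 4P = 0 + 5P
P* = 186/9 = 62/3
Then substitute into demand:
Q* = 186 - 4 * 62/3 = 310/3

310/3


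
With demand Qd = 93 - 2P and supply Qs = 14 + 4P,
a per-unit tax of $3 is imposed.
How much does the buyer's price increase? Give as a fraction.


With a per-unit tax, the buyer's price increase depends on relative slopes.
Supply slope: d = 4, Demand slope: b = 2
Buyer's price increase = d * tax / (b + d)
= 4 * 3 / (2 + 4)
= 12 / 6 = 2

2


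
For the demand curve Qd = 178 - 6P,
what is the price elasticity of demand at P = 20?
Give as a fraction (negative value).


dQ/dP = -6
At P = 20: Q = 178 - 6*20 = 58
E = (dQ/dP)(P/Q) = (-6)(20/58) = -60/29

-60/29


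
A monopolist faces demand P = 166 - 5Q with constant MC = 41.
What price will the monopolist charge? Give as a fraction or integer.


MR = 166 - 10Q
Set MR = MC: 166 - 10Q = 41
Q* = 25/2
Substitute into demand:
P* = 166 - 5*25/2 = 207/2

207/2


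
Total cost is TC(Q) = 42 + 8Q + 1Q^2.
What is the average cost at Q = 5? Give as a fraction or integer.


TC(5) = 42 + 8*5 + 1*5^2
TC(5) = 42 + 40 + 25 = 107
AC = TC/Q = 107/5 = 107/5

107/5


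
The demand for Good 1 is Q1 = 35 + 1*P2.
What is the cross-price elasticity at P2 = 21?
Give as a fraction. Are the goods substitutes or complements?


dQ1/dP2 = 1
At P2 = 21: Q1 = 35 + 1*21 = 56
Exy = (dQ1/dP2)(P2/Q1) = 1 * 21 / 56 = 3/8
Since Exy > 0, the goods are substitutes.

3/8 (substitutes)


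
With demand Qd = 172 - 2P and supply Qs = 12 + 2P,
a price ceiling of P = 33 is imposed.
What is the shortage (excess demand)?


At P = 33:
Qd = 172 - 2*33 = 106
Qs = 12 + 2*33 = 78
Shortage = Qd - Qs = 106 - 78 = 28

28


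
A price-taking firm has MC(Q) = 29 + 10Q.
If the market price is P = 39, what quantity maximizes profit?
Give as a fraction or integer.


In perfect competition, profit is maximized where P = MC.
39 = 29 + 10Q
10 = 10Q
Q* = 10/10 = 1

1


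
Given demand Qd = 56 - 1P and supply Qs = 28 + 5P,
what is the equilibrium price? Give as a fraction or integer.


At equilibrium, Qd = Qs.
56 - 1P = 28 + 5P
56 - 28 = 1P + 5P
28 = 6P
P* = 28/6 = 14/3

14/3


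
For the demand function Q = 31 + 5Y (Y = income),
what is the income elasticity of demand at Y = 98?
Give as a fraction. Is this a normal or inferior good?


dQ/dY = 5
At Y = 98: Q = 31 + 5*98 = 521
Ey = (dQ/dY)(Y/Q) = 5 * 98 / 521 = 490/521
Since Ey > 0, this is a normal good.

490/521 (normal good)


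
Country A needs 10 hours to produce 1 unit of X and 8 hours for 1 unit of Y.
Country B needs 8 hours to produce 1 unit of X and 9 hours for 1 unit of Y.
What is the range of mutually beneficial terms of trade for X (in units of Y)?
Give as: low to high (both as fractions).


Opportunity cost of X for Country A = hours_X / hours_Y = 10/8 = 5/4 units of Y
Opportunity cost of X for Country B = hours_X / hours_Y = 8/9 = 8/9 units of Y
Terms of trade must be between the two opportunity costs.
Range: 8/9 to 5/4

8/9 to 5/4


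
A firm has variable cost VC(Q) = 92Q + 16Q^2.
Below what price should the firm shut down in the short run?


AVC(Q) = VC(Q)/Q = 92 + 16Q
AVC is increasing in Q, so minimum AVC is at Q -> 0+.
Min AVC = 92
The firm should shut down if P < 92.

92


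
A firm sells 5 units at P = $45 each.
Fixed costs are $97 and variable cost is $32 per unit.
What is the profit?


Total Revenue = P * Q = 45 * 5 = $225
Total Cost = FC + VC*Q = 97 + 32*5 = $257
Profit = TR - TC = 225 - 257 = $-32

$-32


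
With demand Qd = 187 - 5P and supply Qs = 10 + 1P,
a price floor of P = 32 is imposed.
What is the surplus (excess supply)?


At P = 32:
Qd = 187 - 5*32 = 27
Qs = 10 + 1*32 = 42
Surplus = Qs - Qd = 42 - 27 = 15

15


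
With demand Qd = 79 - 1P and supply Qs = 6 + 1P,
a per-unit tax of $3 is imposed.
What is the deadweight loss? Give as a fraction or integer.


Pre-tax equilibrium quantity: Q* = 85/2
Post-tax equilibrium quantity: Q_tax = 41
Reduction in quantity: Q* - Q_tax = 3/2
DWL = (1/2) * tax * (Q* - Q_tax)
DWL = (1/2) * 3 * 3/2 = 9/4

9/4


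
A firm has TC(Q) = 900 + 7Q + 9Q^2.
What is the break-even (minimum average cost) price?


AC(Q) = 900/Q + 7 + 9Q
To minimize: dAC/dQ = -900/Q^2 + 9 = 0
Q^2 = 900/9 = 100
Q* = 10
Min AC = 900/10 + 7 + 9*10
Min AC = 90 + 7 + 90 = 187

187


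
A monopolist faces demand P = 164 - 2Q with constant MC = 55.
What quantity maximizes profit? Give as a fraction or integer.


TR = P*Q = (164 - 2Q)Q = 164Q - 2Q^2
MR = dTR/dQ = 164 - 4Q
Set MR = MC:
164 - 4Q = 55
109 = 4Q
Q* = 109/4 = 109/4

109/4


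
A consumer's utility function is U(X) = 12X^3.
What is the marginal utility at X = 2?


MU = dU/dX = 12*3*X^(3-1)
MU = 36*X^2
At X = 2:
MU = 36 * 2^2
MU = 36 * 4 = 144

144


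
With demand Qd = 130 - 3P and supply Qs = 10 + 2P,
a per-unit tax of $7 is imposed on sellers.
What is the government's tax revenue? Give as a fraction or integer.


With tax on sellers, new supply: Qs' = 10 + 2(P - 7)
= 2P - 4
New equilibrium quantity:
Q_new = 248/5
Tax revenue = tax * Q_new = 7 * 248/5 = 1736/5

1736/5


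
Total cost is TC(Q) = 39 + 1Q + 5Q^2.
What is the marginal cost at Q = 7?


MC = dTC/dQ = 1 + 2*5*Q
At Q = 7:
MC = 1 + 10*7
MC = 1 + 70 = 71

71


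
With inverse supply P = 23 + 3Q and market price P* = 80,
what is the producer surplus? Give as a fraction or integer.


Minimum supply price (at Q=0): P_min = 23
Quantity supplied at P* = 80:
Q* = (80 - 23)/3 = 19
PS = (1/2) * Q* * (P* - P_min)
PS = (1/2) * 19 * (80 - 23)
PS = (1/2) * 19 * 57 = 1083/2

1083/2


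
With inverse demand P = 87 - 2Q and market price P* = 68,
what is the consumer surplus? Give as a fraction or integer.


Maximum willingness to pay (at Q=0): P_max = 87
Quantity demanded at P* = 68:
Q* = (87 - 68)/2 = 19/2
CS = (1/2) * Q* * (P_max - P*)
CS = (1/2) * 19/2 * (87 - 68)
CS = (1/2) * 19/2 * 19 = 361/4

361/4


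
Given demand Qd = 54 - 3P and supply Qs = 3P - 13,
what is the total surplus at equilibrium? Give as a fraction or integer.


Find equilibrium: 54 - 3P = 3P - 13
54 + 13 = 6P
P* = 67/6 = 67/6
Q* = 3*67/6 - 13 = 41/2
Inverse demand: P = 18 - Q/3, so P_max = 18
Inverse supply: P = 13/3 + Q/3, so P_min = 13/3
CS = (1/2) * 41/2 * (18 - 67/6) = 1681/24
PS = (1/2) * 41/2 * (67/6 - 13/3) = 1681/24
TS = CS + PS = 1681/24 + 1681/24 = 1681/12

1681/12


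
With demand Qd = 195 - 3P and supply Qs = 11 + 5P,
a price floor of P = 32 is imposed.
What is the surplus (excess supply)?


At P = 32:
Qd = 195 - 3*32 = 99
Qs = 11 + 5*32 = 171
Surplus = Qs - Qd = 171 - 99 = 72

72


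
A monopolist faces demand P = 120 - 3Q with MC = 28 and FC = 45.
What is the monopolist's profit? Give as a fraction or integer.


MR = MC: 120 - 6Q = 28
Q* = 46/3
P* = 120 - 3*46/3 = 74
Profit = (P* - MC)*Q* - FC
= (74 - 28)*46/3 - 45
= 46*46/3 - 45
= 2116/3 - 45 = 1981/3

1981/3


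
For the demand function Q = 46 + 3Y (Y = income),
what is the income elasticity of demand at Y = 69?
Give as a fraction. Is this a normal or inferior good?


dQ/dY = 3
At Y = 69: Q = 46 + 3*69 = 253
Ey = (dQ/dY)(Y/Q) = 3 * 69 / 253 = 9/11
Since Ey > 0, this is a normal good.

9/11 (normal good)


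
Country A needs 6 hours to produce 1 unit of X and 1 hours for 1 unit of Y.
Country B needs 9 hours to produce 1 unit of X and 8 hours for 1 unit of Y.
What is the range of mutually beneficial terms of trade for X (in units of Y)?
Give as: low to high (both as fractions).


Opportunity cost of X for Country A = hours_X / hours_Y = 6/1 = 6 units of Y
Opportunity cost of X for Country B = hours_X / hours_Y = 9/8 = 9/8 units of Y
Terms of trade must be between the two opportunity costs.
Range: 9/8 to 6

9/8 to 6


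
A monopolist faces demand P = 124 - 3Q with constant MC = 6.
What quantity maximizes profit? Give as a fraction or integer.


TR = P*Q = (124 - 3Q)Q = 124Q - 3Q^2
MR = dTR/dQ = 124 - 6Q
Set MR = MC:
124 - 6Q = 6
118 = 6Q
Q* = 118/6 = 59/3

59/3


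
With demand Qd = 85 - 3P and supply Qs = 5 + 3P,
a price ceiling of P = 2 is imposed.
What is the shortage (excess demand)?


At P = 2:
Qd = 85 - 3*2 = 79
Qs = 5 + 3*2 = 11
Shortage = Qd - Qs = 79 - 11 = 68

68


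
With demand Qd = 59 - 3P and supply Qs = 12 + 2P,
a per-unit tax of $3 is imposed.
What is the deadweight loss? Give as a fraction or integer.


Pre-tax equilibrium quantity: Q* = 154/5
Post-tax equilibrium quantity: Q_tax = 136/5
Reduction in quantity: Q* - Q_tax = 18/5
DWL = (1/2) * tax * (Q* - Q_tax)
DWL = (1/2) * 3 * 18/5 = 27/5

27/5


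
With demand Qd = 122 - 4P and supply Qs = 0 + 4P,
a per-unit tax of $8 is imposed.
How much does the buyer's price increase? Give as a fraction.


With a per-unit tax, the buyer's price increase depends on relative slopes.
Supply slope: d = 4, Demand slope: b = 4
Buyer's price increase = d * tax / (b + d)
= 4 * 8 / (4 + 4)
= 32 / 8 = 4

4


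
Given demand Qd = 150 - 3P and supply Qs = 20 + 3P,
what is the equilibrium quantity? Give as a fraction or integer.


First find equilibrium price:
150 - 3P = 20 + 3P
P* = 130/6 = 65/3
Then substitute into demand:
Q* = 150 - 3 * 65/3 = 85

85


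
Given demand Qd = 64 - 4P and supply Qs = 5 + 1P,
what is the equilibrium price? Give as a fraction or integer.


At equilibrium, Qd = Qs.
64 - 4P = 5 + 1P
64 - 5 = 4P + 1P
59 = 5P
P* = 59/5 = 59/5

59/5


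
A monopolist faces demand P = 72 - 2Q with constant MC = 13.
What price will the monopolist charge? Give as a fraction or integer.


MR = 72 - 4Q
Set MR = MC: 72 - 4Q = 13
Q* = 59/4
Substitute into demand:
P* = 72 - 2*59/4 = 85/2

85/2


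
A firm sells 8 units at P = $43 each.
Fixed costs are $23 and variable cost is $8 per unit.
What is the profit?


Total Revenue = P * Q = 43 * 8 = $344
Total Cost = FC + VC*Q = 23 + 8*8 = $87
Profit = TR - TC = 344 - 87 = $257

$257


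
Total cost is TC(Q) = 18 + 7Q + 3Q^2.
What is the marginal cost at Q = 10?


MC = dTC/dQ = 7 + 2*3*Q
At Q = 10:
MC = 7 + 6*10
MC = 7 + 60 = 67

67


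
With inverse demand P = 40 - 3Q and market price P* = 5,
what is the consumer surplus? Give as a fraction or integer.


Maximum willingness to pay (at Q=0): P_max = 40
Quantity demanded at P* = 5:
Q* = (40 - 5)/3 = 35/3
CS = (1/2) * Q* * (P_max - P*)
CS = (1/2) * 35/3 * (40 - 5)
CS = (1/2) * 35/3 * 35 = 1225/6

1225/6


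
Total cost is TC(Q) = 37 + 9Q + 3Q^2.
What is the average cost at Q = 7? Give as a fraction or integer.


TC(7) = 37 + 9*7 + 3*7^2
TC(7) = 37 + 63 + 147 = 247
AC = TC/Q = 247/7 = 247/7

247/7


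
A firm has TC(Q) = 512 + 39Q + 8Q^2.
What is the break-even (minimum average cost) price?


AC(Q) = 512/Q + 39 + 8Q
To minimize: dAC/dQ = -512/Q^2 + 8 = 0
Q^2 = 512/8 = 64
Q* = 8
Min AC = 512/8 + 39 + 8*8
Min AC = 64 + 39 + 64 = 167

167


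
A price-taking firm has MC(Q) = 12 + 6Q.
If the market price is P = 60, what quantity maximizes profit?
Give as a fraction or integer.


In perfect competition, profit is maximized where P = MC.
60 = 12 + 6Q
48 = 6Q
Q* = 48/6 = 8

8


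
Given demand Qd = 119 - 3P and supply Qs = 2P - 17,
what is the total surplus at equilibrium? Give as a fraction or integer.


Find equilibrium: 119 - 3P = 2P - 17
119 + 17 = 5P
P* = 136/5 = 136/5
Q* = 2*136/5 - 17 = 187/5
Inverse demand: P = 119/3 - Q/3, so P_max = 119/3
Inverse supply: P = 17/2 + Q/2, so P_min = 17/2
CS = (1/2) * 187/5 * (119/3 - 136/5) = 34969/150
PS = (1/2) * 187/5 * (136/5 - 17/2) = 34969/100
TS = CS + PS = 34969/150 + 34969/100 = 34969/60

34969/60


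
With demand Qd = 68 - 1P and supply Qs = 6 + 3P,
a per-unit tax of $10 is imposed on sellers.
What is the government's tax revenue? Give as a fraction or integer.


With tax on sellers, new supply: Qs' = 6 + 3(P - 10)
= 3P - 24
New equilibrium quantity:
Q_new = 45
Tax revenue = tax * Q_new = 10 * 45 = 450

450


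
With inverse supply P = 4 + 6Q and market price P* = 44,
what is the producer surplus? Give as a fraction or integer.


Minimum supply price (at Q=0): P_min = 4
Quantity supplied at P* = 44:
Q* = (44 - 4)/6 = 20/3
PS = (1/2) * Q* * (P* - P_min)
PS = (1/2) * 20/3 * (44 - 4)
PS = (1/2) * 20/3 * 40 = 400/3

400/3


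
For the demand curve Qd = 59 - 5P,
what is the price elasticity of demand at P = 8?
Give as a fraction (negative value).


dQ/dP = -5
At P = 8: Q = 59 - 5*8 = 19
E = (dQ/dP)(P/Q) = (-5)(8/19) = -40/19

-40/19


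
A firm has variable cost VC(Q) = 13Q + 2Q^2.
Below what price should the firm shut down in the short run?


AVC(Q) = VC(Q)/Q = 13 + 2Q
AVC is increasing in Q, so minimum AVC is at Q -> 0+.
Min AVC = 13
The firm should shut down if P < 13.

13


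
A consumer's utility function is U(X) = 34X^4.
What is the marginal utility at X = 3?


MU = dU/dX = 34*4*X^(4-1)
MU = 136*X^3
At X = 3:
MU = 136 * 3^3
MU = 136 * 27 = 3672

3672


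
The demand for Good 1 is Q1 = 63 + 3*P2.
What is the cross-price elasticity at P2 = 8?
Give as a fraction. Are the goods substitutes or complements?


dQ1/dP2 = 3
At P2 = 8: Q1 = 63 + 3*8 = 87
Exy = (dQ1/dP2)(P2/Q1) = 3 * 8 / 87 = 8/29
Since Exy > 0, the goods are substitutes.

8/29 (substitutes)


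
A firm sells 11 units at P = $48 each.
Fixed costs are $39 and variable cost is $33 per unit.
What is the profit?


Total Revenue = P * Q = 48 * 11 = $528
Total Cost = FC + VC*Q = 39 + 33*11 = $402
Profit = TR - TC = 528 - 402 = $126

$126


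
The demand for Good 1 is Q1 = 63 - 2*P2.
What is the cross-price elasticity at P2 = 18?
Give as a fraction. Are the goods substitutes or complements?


dQ1/dP2 = -2
At P2 = 18: Q1 = 63 - 2*18 = 27
Exy = (dQ1/dP2)(P2/Q1) = -2 * 18 / 27 = -4/3
Since Exy < 0, the goods are complements.

-4/3 (complements)


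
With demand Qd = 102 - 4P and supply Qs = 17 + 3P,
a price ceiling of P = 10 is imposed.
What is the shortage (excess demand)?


At P = 10:
Qd = 102 - 4*10 = 62
Qs = 17 + 3*10 = 47
Shortage = Qd - Qs = 62 - 47 = 15

15


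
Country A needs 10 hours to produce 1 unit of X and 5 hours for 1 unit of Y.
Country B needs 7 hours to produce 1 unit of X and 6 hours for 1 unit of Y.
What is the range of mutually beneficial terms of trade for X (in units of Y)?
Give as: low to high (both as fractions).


Opportunity cost of X for Country A = hours_X / hours_Y = 10/5 = 2 units of Y
Opportunity cost of X for Country B = hours_X / hours_Y = 7/6 = 7/6 units of Y
Terms of trade must be between the two opportunity costs.
Range: 7/6 to 2

7/6 to 2


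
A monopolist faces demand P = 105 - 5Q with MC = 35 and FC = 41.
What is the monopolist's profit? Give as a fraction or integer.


MR = MC: 105 - 10Q = 35
Q* = 7
P* = 105 - 5*7 = 70
Profit = (P* - MC)*Q* - FC
= (70 - 35)*7 - 41
= 35*7 - 41
= 245 - 41 = 204

204


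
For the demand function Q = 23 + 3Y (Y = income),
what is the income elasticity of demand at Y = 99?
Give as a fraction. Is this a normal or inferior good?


dQ/dY = 3
At Y = 99: Q = 23 + 3*99 = 320
Ey = (dQ/dY)(Y/Q) = 3 * 99 / 320 = 297/320
Since Ey > 0, this is a normal good.

297/320 (normal good)


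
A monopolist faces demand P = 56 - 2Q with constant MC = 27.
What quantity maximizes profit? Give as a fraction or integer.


TR = P*Q = (56 - 2Q)Q = 56Q - 2Q^2
MR = dTR/dQ = 56 - 4Q
Set MR = MC:
56 - 4Q = 27
29 = 4Q
Q* = 29/4 = 29/4

29/4


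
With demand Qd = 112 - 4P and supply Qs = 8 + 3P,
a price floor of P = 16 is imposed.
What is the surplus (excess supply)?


At P = 16:
Qd = 112 - 4*16 = 48
Qs = 8 + 3*16 = 56
Surplus = Qs - Qd = 56 - 48 = 8

8


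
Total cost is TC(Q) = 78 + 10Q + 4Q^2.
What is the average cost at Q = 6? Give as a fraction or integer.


TC(6) = 78 + 10*6 + 4*6^2
TC(6) = 78 + 60 + 144 = 282
AC = TC/Q = 282/6 = 47

47


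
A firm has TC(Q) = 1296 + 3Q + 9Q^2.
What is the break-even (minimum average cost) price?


AC(Q) = 1296/Q + 3 + 9Q
To minimize: dAC/dQ = -1296/Q^2 + 9 = 0
Q^2 = 1296/9 = 144
Q* = 12
Min AC = 1296/12 + 3 + 9*12
Min AC = 108 + 3 + 108 = 219

219


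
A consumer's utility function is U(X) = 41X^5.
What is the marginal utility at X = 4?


MU = dU/dX = 41*5*X^(5-1)
MU = 205*X^4
At X = 4:
MU = 205 * 4^4
MU = 205 * 256 = 52480

52480


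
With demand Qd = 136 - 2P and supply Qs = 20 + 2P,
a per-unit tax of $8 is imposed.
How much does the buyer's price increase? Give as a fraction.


With a per-unit tax, the buyer's price increase depends on relative slopes.
Supply slope: d = 2, Demand slope: b = 2
Buyer's price increase = d * tax / (b + d)
= 2 * 8 / (2 + 2)
= 16 / 4 = 4

4


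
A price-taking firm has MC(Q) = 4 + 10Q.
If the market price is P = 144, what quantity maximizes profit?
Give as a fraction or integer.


In perfect competition, profit is maximized where P = MC.
144 = 4 + 10Q
140 = 10Q
Q* = 140/10 = 14

14


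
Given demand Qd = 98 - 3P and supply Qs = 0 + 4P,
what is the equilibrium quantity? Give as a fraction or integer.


First find equilibrium price:
98 - 3P = 0 + 4P
P* = 98/7 = 14
Then substitute into demand:
Q* = 98 - 3 * 14 = 56

56


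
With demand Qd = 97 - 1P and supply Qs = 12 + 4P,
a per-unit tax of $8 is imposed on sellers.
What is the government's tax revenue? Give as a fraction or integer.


With tax on sellers, new supply: Qs' = 12 + 4(P - 8)
= 4P - 20
New equilibrium quantity:
Q_new = 368/5
Tax revenue = tax * Q_new = 8 * 368/5 = 2944/5

2944/5


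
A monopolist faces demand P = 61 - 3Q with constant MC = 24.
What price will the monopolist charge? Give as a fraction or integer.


MR = 61 - 6Q
Set MR = MC: 61 - 6Q = 24
Q* = 37/6
Substitute into demand:
P* = 61 - 3*37/6 = 85/2

85/2


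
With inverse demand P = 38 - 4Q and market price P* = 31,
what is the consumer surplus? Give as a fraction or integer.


Maximum willingness to pay (at Q=0): P_max = 38
Quantity demanded at P* = 31:
Q* = (38 - 31)/4 = 7/4
CS = (1/2) * Q* * (P_max - P*)
CS = (1/2) * 7/4 * (38 - 31)
CS = (1/2) * 7/4 * 7 = 49/8

49/8


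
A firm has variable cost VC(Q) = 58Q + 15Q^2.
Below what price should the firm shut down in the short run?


AVC(Q) = VC(Q)/Q = 58 + 15Q
AVC is increasing in Q, so minimum AVC is at Q -> 0+.
Min AVC = 58
The firm should shut down if P < 58.

58


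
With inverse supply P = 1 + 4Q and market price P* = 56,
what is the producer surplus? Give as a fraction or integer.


Minimum supply price (at Q=0): P_min = 1
Quantity supplied at P* = 56:
Q* = (56 - 1)/4 = 55/4
PS = (1/2) * Q* * (P* - P_min)
PS = (1/2) * 55/4 * (56 - 1)
PS = (1/2) * 55/4 * 55 = 3025/8

3025/8


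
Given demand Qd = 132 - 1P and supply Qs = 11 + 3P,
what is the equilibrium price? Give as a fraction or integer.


At equilibrium, Qd = Qs.
132 - 1P = 11 + 3P
132 - 11 = 1P + 3P
121 = 4P
P* = 121/4 = 121/4

121/4


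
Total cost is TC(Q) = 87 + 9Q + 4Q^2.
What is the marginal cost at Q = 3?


MC = dTC/dQ = 9 + 2*4*Q
At Q = 3:
MC = 9 + 8*3
MC = 9 + 24 = 33

33


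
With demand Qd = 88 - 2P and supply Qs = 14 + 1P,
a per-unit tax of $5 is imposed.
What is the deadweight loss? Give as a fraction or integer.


Pre-tax equilibrium quantity: Q* = 116/3
Post-tax equilibrium quantity: Q_tax = 106/3
Reduction in quantity: Q* - Q_tax = 10/3
DWL = (1/2) * tax * (Q* - Q_tax)
DWL = (1/2) * 5 * 10/3 = 25/3

25/3


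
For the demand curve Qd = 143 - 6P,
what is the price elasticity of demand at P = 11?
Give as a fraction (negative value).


dQ/dP = -6
At P = 11: Q = 143 - 6*11 = 77
E = (dQ/dP)(P/Q) = (-6)(11/77) = -6/7

-6/7


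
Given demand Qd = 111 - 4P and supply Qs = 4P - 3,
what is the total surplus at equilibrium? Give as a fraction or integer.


Find equilibrium: 111 - 4P = 4P - 3
111 + 3 = 8P
P* = 114/8 = 57/4
Q* = 4*57/4 - 3 = 54
Inverse demand: P = 111/4 - Q/4, so P_max = 111/4
Inverse supply: P = 3/4 + Q/4, so P_min = 3/4
CS = (1/2) * 54 * (111/4 - 57/4) = 729/2
PS = (1/2) * 54 * (57/4 - 3/4) = 729/2
TS = CS + PS = 729/2 + 729/2 = 729

729


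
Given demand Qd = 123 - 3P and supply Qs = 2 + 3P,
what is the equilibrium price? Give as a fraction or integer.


At equilibrium, Qd = Qs.
123 - 3P = 2 + 3P
123 - 2 = 3P + 3P
121 = 6P
P* = 121/6 = 121/6

121/6


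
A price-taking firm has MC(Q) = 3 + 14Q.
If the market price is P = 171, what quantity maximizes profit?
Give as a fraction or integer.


In perfect competition, profit is maximized where P = MC.
171 = 3 + 14Q
168 = 14Q
Q* = 168/14 = 12

12


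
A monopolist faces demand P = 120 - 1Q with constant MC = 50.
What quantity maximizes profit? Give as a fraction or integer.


TR = P*Q = (120 - 1Q)Q = 120Q - 1Q^2
MR = dTR/dQ = 120 - 2Q
Set MR = MC:
120 - 2Q = 50
70 = 2Q
Q* = 70/2 = 35

35


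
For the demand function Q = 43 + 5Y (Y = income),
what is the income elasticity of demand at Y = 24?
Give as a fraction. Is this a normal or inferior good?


dQ/dY = 5
At Y = 24: Q = 43 + 5*24 = 163
Ey = (dQ/dY)(Y/Q) = 5 * 24 / 163 = 120/163
Since Ey > 0, this is a normal good.

120/163 (normal good)


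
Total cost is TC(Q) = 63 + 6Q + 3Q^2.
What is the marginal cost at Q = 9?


MC = dTC/dQ = 6 + 2*3*Q
At Q = 9:
MC = 6 + 6*9
MC = 6 + 54 = 60

60


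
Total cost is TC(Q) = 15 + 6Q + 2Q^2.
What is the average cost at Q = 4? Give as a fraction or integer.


TC(4) = 15 + 6*4 + 2*4^2
TC(4) = 15 + 24 + 32 = 71
AC = TC/Q = 71/4 = 71/4

71/4


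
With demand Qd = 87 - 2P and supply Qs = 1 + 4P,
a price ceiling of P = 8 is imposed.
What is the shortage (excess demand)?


At P = 8:
Qd = 87 - 2*8 = 71
Qs = 1 + 4*8 = 33
Shortage = Qd - Qs = 71 - 33 = 38

38


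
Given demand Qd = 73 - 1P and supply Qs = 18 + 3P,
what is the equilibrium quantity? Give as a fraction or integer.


First find equilibrium price:
73 - 1P = 18 + 3P
P* = 55/4 = 55/4
Then substitute into demand:
Q* = 73 - 1 * 55/4 = 237/4

237/4


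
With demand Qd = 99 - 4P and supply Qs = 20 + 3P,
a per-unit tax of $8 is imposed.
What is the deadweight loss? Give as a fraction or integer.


Pre-tax equilibrium quantity: Q* = 377/7
Post-tax equilibrium quantity: Q_tax = 281/7
Reduction in quantity: Q* - Q_tax = 96/7
DWL = (1/2) * tax * (Q* - Q_tax)
DWL = (1/2) * 8 * 96/7 = 384/7

384/7


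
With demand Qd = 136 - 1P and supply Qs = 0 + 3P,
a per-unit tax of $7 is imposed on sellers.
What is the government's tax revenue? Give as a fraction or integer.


With tax on sellers, new supply: Qs' = 0 + 3(P - 7)
= 3P - 21
New equilibrium quantity:
Q_new = 387/4
Tax revenue = tax * Q_new = 7 * 387/4 = 2709/4

2709/4


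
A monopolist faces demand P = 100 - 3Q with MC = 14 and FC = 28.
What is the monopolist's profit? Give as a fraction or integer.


MR = MC: 100 - 6Q = 14
Q* = 43/3
P* = 100 - 3*43/3 = 57
Profit = (P* - MC)*Q* - FC
= (57 - 14)*43/3 - 28
= 43*43/3 - 28
= 1849/3 - 28 = 1765/3

1765/3


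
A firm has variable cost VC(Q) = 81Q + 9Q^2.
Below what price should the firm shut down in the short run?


AVC(Q) = VC(Q)/Q = 81 + 9Q
AVC is increasing in Q, so minimum AVC is at Q -> 0+.
Min AVC = 81
The firm should shut down if P < 81.

81


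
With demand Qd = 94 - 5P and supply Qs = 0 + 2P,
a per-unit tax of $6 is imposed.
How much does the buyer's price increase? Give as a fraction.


With a per-unit tax, the buyer's price increase depends on relative slopes.
Supply slope: d = 2, Demand slope: b = 5
Buyer's price increase = d * tax / (b + d)
= 2 * 6 / (5 + 2)
= 12 / 7 = 12/7

12/7


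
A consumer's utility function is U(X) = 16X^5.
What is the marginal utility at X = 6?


MU = dU/dX = 16*5*X^(5-1)
MU = 80*X^4
At X = 6:
MU = 80 * 6^4
MU = 80 * 1296 = 103680

103680


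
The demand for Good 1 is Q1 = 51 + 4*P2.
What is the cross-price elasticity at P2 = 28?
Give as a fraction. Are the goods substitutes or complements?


dQ1/dP2 = 4
At P2 = 28: Q1 = 51 + 4*28 = 163
Exy = (dQ1/dP2)(P2/Q1) = 4 * 28 / 163 = 112/163
Since Exy > 0, the goods are substitutes.

112/163 (substitutes)


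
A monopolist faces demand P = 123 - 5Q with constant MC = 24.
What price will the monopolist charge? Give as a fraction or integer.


MR = 123 - 10Q
Set MR = MC: 123 - 10Q = 24
Q* = 99/10
Substitute into demand:
P* = 123 - 5*99/10 = 147/2

147/2


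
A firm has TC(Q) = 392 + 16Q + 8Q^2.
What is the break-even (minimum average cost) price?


AC(Q) = 392/Q + 16 + 8Q
To minimize: dAC/dQ = -392/Q^2 + 8 = 0
Q^2 = 392/8 = 49
Q* = 7
Min AC = 392/7 + 16 + 8*7
Min AC = 56 + 16 + 56 = 128

128


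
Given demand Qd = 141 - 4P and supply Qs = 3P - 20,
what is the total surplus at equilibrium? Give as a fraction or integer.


Find equilibrium: 141 - 4P = 3P - 20
141 + 20 = 7P
P* = 161/7 = 23
Q* = 3*23 - 20 = 49
Inverse demand: P = 141/4 - Q/4, so P_max = 141/4
Inverse supply: P = 20/3 + Q/3, so P_min = 20/3
CS = (1/2) * 49 * (141/4 - 23) = 2401/8
PS = (1/2) * 49 * (23 - 20/3) = 2401/6
TS = CS + PS = 2401/8 + 2401/6 = 16807/24

16807/24


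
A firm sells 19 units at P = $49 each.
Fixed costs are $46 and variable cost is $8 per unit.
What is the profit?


Total Revenue = P * Q = 49 * 19 = $931
Total Cost = FC + VC*Q = 46 + 8*19 = $198
Profit = TR - TC = 931 - 198 = $733

$733


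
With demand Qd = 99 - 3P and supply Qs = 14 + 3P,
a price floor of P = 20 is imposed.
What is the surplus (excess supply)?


At P = 20:
Qd = 99 - 3*20 = 39
Qs = 14 + 3*20 = 74
Surplus = Qs - Qd = 74 - 39 = 35

35


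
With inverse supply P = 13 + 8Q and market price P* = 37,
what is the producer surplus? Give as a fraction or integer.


Minimum supply price (at Q=0): P_min = 13
Quantity supplied at P* = 37:
Q* = (37 - 13)/8 = 3
PS = (1/2) * Q* * (P* - P_min)
PS = (1/2) * 3 * (37 - 13)
PS = (1/2) * 3 * 24 = 36

36


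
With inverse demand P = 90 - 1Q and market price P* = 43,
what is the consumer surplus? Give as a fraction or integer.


Maximum willingness to pay (at Q=0): P_max = 90
Quantity demanded at P* = 43:
Q* = (90 - 43)/1 = 47
CS = (1/2) * Q* * (P_max - P*)
CS = (1/2) * 47 * (90 - 43)
CS = (1/2) * 47 * 47 = 2209/2

2209/2


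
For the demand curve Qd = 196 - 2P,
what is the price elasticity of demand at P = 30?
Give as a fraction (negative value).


dQ/dP = -2
At P = 30: Q = 196 - 2*30 = 136
E = (dQ/dP)(P/Q) = (-2)(30/136) = -15/34

-15/34


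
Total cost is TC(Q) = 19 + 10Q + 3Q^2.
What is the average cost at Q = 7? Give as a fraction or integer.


TC(7) = 19 + 10*7 + 3*7^2
TC(7) = 19 + 70 + 147 = 236
AC = TC/Q = 236/7 = 236/7

236/7


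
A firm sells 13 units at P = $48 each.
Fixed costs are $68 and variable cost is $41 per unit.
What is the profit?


Total Revenue = P * Q = 48 * 13 = $624
Total Cost = FC + VC*Q = 68 + 41*13 = $601
Profit = TR - TC = 624 - 601 = $23

$23


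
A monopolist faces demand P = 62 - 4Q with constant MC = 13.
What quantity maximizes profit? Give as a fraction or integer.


TR = P*Q = (62 - 4Q)Q = 62Q - 4Q^2
MR = dTR/dQ = 62 - 8Q
Set MR = MC:
62 - 8Q = 13
49 = 8Q
Q* = 49/8 = 49/8

49/8


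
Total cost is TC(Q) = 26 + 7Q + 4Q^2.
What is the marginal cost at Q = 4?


MC = dTC/dQ = 7 + 2*4*Q
At Q = 4:
MC = 7 + 8*4
MC = 7 + 32 = 39

39


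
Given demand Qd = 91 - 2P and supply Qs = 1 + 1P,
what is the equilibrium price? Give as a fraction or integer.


At equilibrium, Qd = Qs.
91 - 2P = 1 + 1P
91 - 1 = 2P + 1P
90 = 3P
P* = 90/3 = 30

30


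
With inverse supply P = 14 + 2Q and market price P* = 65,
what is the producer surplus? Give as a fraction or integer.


Minimum supply price (at Q=0): P_min = 14
Quantity supplied at P* = 65:
Q* = (65 - 14)/2 = 51/2
PS = (1/2) * Q* * (P* - P_min)
PS = (1/2) * 51/2 * (65 - 14)
PS = (1/2) * 51/2 * 51 = 2601/4

2601/4


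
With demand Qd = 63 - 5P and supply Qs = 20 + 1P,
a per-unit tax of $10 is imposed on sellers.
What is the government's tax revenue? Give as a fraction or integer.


With tax on sellers, new supply: Qs' = 20 + 1(P - 10)
= 10 + 1P
New equilibrium quantity:
Q_new = 113/6
Tax revenue = tax * Q_new = 10 * 113/6 = 565/3

565/3


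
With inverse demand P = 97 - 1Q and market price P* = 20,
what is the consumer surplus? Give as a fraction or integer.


Maximum willingness to pay (at Q=0): P_max = 97
Quantity demanded at P* = 20:
Q* = (97 - 20)/1 = 77
CS = (1/2) * Q* * (P_max - P*)
CS = (1/2) * 77 * (97 - 20)
CS = (1/2) * 77 * 77 = 5929/2

5929/2


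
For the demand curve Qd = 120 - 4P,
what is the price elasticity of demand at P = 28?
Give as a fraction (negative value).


dQ/dP = -4
At P = 28: Q = 120 - 4*28 = 8
E = (dQ/dP)(P/Q) = (-4)(28/8) = -14

-14


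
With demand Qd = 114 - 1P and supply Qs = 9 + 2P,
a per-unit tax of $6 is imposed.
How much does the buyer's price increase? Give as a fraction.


With a per-unit tax, the buyer's price increase depends on relative slopes.
Supply slope: d = 2, Demand slope: b = 1
Buyer's price increase = d * tax / (b + d)
= 2 * 6 / (1 + 2)
= 12 / 3 = 4

4


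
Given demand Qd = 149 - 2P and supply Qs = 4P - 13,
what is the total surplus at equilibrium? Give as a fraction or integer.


Find equilibrium: 149 - 2P = 4P - 13
149 + 13 = 6P
P* = 162/6 = 27
Q* = 4*27 - 13 = 95
Inverse demand: P = 149/2 - Q/2, so P_max = 149/2
Inverse supply: P = 13/4 + Q/4, so P_min = 13/4
CS = (1/2) * 95 * (149/2 - 27) = 9025/4
PS = (1/2) * 95 * (27 - 13/4) = 9025/8
TS = CS + PS = 9025/4 + 9025/8 = 27075/8

27075/8


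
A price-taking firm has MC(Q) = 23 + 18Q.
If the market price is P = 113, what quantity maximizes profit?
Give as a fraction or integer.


In perfect competition, profit is maximized where P = MC.
113 = 23 + 18Q
90 = 18Q
Q* = 90/18 = 5

5


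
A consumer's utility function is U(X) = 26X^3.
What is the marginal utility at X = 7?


MU = dU/dX = 26*3*X^(3-1)
MU = 78*X^2
At X = 7:
MU = 78 * 7^2
MU = 78 * 49 = 3822

3822


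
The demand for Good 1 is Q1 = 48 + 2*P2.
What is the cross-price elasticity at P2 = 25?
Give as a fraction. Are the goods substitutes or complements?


dQ1/dP2 = 2
At P2 = 25: Q1 = 48 + 2*25 = 98
Exy = (dQ1/dP2)(P2/Q1) = 2 * 25 / 98 = 25/49
Since Exy > 0, the goods are substitutes.

25/49 (substitutes)


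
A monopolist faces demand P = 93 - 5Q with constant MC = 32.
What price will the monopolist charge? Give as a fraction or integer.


MR = 93 - 10Q
Set MR = MC: 93 - 10Q = 32
Q* = 61/10
Substitute into demand:
P* = 93 - 5*61/10 = 125/2

125/2


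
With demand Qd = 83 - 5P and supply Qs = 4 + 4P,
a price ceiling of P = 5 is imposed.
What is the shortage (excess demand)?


At P = 5:
Qd = 83 - 5*5 = 58
Qs = 4 + 4*5 = 24
Shortage = Qd - Qs = 58 - 24 = 34

34


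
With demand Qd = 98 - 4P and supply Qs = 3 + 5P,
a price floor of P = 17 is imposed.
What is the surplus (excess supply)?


At P = 17:
Qd = 98 - 4*17 = 30
Qs = 3 + 5*17 = 88
Surplus = Qs - Qd = 88 - 30 = 58

58


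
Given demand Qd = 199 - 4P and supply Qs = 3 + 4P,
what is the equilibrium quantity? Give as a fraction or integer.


First find equilibrium price:
199 - 4P = 3 + 4P
P* = 196/8 = 49/2
Then substitute into demand:
Q* = 199 - 4 * 49/2 = 101

101


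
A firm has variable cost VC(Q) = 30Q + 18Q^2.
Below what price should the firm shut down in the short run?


AVC(Q) = VC(Q)/Q = 30 + 18Q
AVC is increasing in Q, so minimum AVC is at Q -> 0+.
Min AVC = 30
The firm should shut down if P < 30.

30


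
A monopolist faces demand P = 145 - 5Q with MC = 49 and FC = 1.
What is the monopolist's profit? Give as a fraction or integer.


MR = MC: 145 - 10Q = 49
Q* = 48/5
P* = 145 - 5*48/5 = 97
Profit = (P* - MC)*Q* - FC
= (97 - 49)*48/5 - 1
= 48*48/5 - 1
= 2304/5 - 1 = 2299/5

2299/5


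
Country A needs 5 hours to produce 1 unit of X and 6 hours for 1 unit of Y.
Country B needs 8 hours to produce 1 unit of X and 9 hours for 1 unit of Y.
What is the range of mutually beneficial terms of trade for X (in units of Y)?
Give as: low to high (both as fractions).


Opportunity cost of X for Country A = hours_X / hours_Y = 5/6 = 5/6 units of Y
Opportunity cost of X for Country B = hours_X / hours_Y = 8/9 = 8/9 units of Y
Terms of trade must be between the two opportunity costs.
Range: 5/6 to 8/9

5/6 to 8/9


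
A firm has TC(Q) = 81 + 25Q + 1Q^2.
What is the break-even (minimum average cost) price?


AC(Q) = 81/Q + 25 + 1Q
To minimize: dAC/dQ = -81/Q^2 + 1 = 0
Q^2 = 81/1 = 81
Q* = 9
Min AC = 81/9 + 25 + 1*9
Min AC = 9 + 25 + 9 = 43

43


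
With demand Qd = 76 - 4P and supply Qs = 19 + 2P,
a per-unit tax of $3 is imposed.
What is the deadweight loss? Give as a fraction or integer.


Pre-tax equilibrium quantity: Q* = 38
Post-tax equilibrium quantity: Q_tax = 34
Reduction in quantity: Q* - Q_tax = 4
DWL = (1/2) * tax * (Q* - Q_tax)
DWL = (1/2) * 3 * 4 = 6

6


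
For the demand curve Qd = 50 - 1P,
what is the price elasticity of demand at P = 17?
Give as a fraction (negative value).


dQ/dP = -1
At P = 17: Q = 50 - 1*17 = 33
E = (dQ/dP)(P/Q) = (-1)(17/33) = -17/33

-17/33


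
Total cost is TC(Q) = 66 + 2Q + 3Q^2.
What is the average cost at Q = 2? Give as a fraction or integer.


TC(2) = 66 + 2*2 + 3*2^2
TC(2) = 66 + 4 + 12 = 82
AC = TC/Q = 82/2 = 41

41
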